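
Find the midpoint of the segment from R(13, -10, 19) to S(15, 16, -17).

M = ((x₁+x₂)/2, (y₁+y₂)/2, (z₁+z₂)/2)
  = ((13 + 15)/2, (-10 + 16)/2, (19 - 17)/2)
  = (28/2, 6/2, 2/2)
  = (14, 3, 1)

(14, 3, 1)


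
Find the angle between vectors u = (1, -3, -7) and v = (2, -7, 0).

u·v = 1·2 + (-3)·(-7) + (-7)·0 = 2 + 21 + 0 = 23
|u| = √(1² + (-3)² + (-7)²) = √59 ≈ 7.681
|v| = √(2² + (-7)² + 0²) = √53 ≈ 7.28
cos θ = (u·v)/(|u||v|) = 23/(7.681·7.28) ≈ 0.4113
θ = arccos(0.4113) ≈ 65.71°

65.71°


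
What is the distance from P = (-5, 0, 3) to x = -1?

distance = |a·x₀ + b·y₀ + c·z₀ - d| / √(a² + b² + c²)
  = |1·(-5) + 0·0 + 0·3 - (-1)| / √(1² + 0² + 0²)
  = |-5 + 0 + 0 + 1| / √(1 + 0 + 0)
  = |-4| / √1
  = 4 / 1
  ≈ 4

4


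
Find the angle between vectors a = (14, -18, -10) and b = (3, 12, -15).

a·b = 14·3 + (-18)·12 + (-10)·(-15) = 42 - 216 + 150 = -24
|a| = √(14² + (-18)² + (-10)²) = √620 ≈ 24.9
|b| = √(3² + 12² + (-15)²) = √378 ≈ 19.44
cos θ = (a·b)/(|a||b|) = -24/(24.9·19.44) ≈ -0.04958
θ = arccos(-0.04958) ≈ 92.84°

92.84°


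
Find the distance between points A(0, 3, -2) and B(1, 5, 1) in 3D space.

d = √[(x₂-x₁)² + (y₂-y₁)² + (z₂-z₁)²]
  = √[1² + 2² + 3²]
  = √[1 + 4 + 9]
  = √14
  ≈ 3.742

3.742


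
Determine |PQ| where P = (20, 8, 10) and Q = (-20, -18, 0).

d = √[(x₂-x₁)² + (y₂-y₁)² + (z₂-z₁)²]
  = √[(-40)² + (-26)² + (-10)²]
  = √[1600 + 676 + 100]
  = √2376
  ≈ 48.74

48.74


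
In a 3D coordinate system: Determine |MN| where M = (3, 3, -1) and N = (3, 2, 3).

d = √[(x₂-x₁)² + (y₂-y₁)² + (z₂-z₁)²]
  = √[0² + (-1)² + 4²]
  = √[0 + 1 + 16]
  = √17
  ≈ 4.123

4.123


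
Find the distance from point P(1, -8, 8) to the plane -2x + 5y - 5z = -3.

distance = |a·x₀ + b·y₀ + c·z₀ - d| / √(a² + b² + c²)
  = |(-2)·1 + 5·(-8) + (-5)·8 - (-3)| / √((-2)² + 5² + (-5)²)
  = |-2 - 40 - 40 + 3| / √(4 + 25 + 25)
  = |-79| / √54
  = 79 / 7.348
  ≈ 10.75

10.75


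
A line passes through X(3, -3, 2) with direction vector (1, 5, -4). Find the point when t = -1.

P(t) = X + t·d
  = (3 + 1·(-1), -3 + 5·(-1), 2 + (-4)·(-1))
  = (3 - 1, -3 - 5, 2 + 4)
  = (2, -8, 6)

(2, -8, 6)


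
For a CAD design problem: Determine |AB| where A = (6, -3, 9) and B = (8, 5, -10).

d = √[(x₂-x₁)² + (y₂-y₁)² + (z₂-z₁)²]
  = √[2² + 8² + (-19)²]
  = √[4 + 64 + 361]
  = √429
  ≈ 20.71

20.71


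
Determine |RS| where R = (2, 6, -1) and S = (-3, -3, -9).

d = √[(x₂-x₁)² + (y₂-y₁)² + (z₂-z₁)²]
  = √[(-5)² + (-9)² + (-8)²]
  = √[25 + 81 + 64]
  = √170
  ≈ 13.04

13.04


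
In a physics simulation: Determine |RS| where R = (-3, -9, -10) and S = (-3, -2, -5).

d = √[(x₂-x₁)² + (y₂-y₁)² + (z₂-z₁)²]
  = √[0² + 7² + 5²]
  = √[0 + 49 + 25]
  = √74
  ≈ 8.602

8.602


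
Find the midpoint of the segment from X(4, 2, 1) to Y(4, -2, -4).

M = ((x₁+x₂)/2, (y₁+y₂)/2, (z₁+z₂)/2)
  = ((4 + 4)/2, (2 - 2)/2, (1 - 4)/2)
  = (8/2, 0/2, -3/2)
  = (4, 0, -1.5)

(4, 0, -1.5)


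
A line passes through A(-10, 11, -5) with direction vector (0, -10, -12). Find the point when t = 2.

P(t) = A + t·d
  = (-10 + 0·2, 11 + (-10)·2, -5 + (-12)·2)
  = (-10 + 0, 11 - 20, -5 - 24)
  = (-10, -9, -29)

(-10, -9, -29)


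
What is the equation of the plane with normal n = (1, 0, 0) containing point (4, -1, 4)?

The plane through P with normal n = (a, b, c) satisfies n·(r - P) = 0,
i.e. ax + by + cz = a·x₀ + b·y₀ + c·z₀.
d = 1·4 + 0·(-1) + 0·4
  = 4 + 0 + 0
  = 4
Equation: x = 4

x = 4


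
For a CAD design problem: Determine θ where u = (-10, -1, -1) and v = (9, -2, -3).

u·v = (-10)·9 + (-1)·(-2) + (-1)·(-3) = -90 + 2 + 3 = -85
|u| = √((-10)² + (-1)² + (-1)²) = √102 ≈ 10.1
|v| = √(9² + (-2)² + (-3)²) = √94 ≈ 9.695
cos θ = (u·v)/(|u||v|) = -85/(10.1·9.695) ≈ -0.8681
θ = arccos(-0.8681) ≈ 150.2°

150.2°


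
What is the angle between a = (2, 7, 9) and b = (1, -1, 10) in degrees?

a·b = 2·1 + 7·(-1) + 9·10 = 2 - 7 + 90 = 85
|a| = √(2² + 7² + 9²) = √134 ≈ 11.58
|b| = √(1² + (-1)² + 10²) = √102 ≈ 10.1
cos θ = (a·b)/(|a||b|) = 85/(11.58·10.1) ≈ 0.7271
θ = arccos(0.7271) ≈ 43.36°

43.36°


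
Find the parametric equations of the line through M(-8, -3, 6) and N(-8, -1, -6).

Direction vector d = N - M = (-8 + 8, -1 + 3, -6 - 6) = (0, 2, -12)
Parametric form r = M + t·d:
x = -8, y = -3 + 2t, z = 6 - 12t

x = -8, y = -3 + 2t, z = 6 - 12t


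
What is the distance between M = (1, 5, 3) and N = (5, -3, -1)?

d = √[(x₂-x₁)² + (y₂-y₁)² + (z₂-z₁)²]
  = √[4² + (-8)² + (-4)²]
  = √[16 + 64 + 16]
  = √96
  ≈ 9.798

9.798


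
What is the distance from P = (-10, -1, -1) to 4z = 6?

distance = |a·x₀ + b·y₀ + c·z₀ - d| / √(a² + b² + c²)
  = |0·(-10) + 0·(-1) + 4·(-1) - 6| / √(0² + 0² + 4²)
  = |0 + 0 - 4 - 6| / √(0 + 0 + 16)
  = |-10| / √16
  = 10 / 4
  ≈ 2.5

2.5


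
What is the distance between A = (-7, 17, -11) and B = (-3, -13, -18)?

d = √[(x₂-x₁)² + (y₂-y₁)² + (z₂-z₁)²]
  = √[4² + (-30)² + (-7)²]
  = √[16 + 900 + 49]
  = √965
  ≈ 31.06

31.06


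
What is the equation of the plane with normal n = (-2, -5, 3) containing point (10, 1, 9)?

The plane through P with normal n = (a, b, c) satisfies n·(r - P) = 0,
i.e. ax + by + cz = a·x₀ + b·y₀ + c·z₀.
d = (-2)·10 + (-5)·1 + 3·9
  = -20 - 5 + 27
  = 2
Equation: -2x - 5y + 3z = 2

-2x - 5y + 3z = 2


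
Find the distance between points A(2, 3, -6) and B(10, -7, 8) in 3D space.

d = √[(x₂-x₁)² + (y₂-y₁)² + (z₂-z₁)²]
  = √[8² + (-10)² + 14²]
  = √[64 + 100 + 196]
  = √360
  ≈ 18.97

18.97


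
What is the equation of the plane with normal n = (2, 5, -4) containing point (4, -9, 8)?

The plane through P with normal n = (a, b, c) satisfies n·(r - P) = 0,
i.e. ax + by + cz = a·x₀ + b·y₀ + c·z₀.
d = 2·4 + 5·(-9) + (-4)·8
  = 8 - 45 - 32
  = -69
Equation: 2x + 5y - 4z = -69

2x + 5y - 4z = -69


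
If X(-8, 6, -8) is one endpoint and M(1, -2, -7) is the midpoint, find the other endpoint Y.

Y = 2M - X
  = (2·1 - (-8), 2·(-2) - 6, 2·(-7) - (-8))
  = (2 + 8, -4 - 6, -14 + 8)
  = (10, -10, -6)

(10, -10, -6)


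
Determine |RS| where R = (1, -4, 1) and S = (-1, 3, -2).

d = √[(x₂-x₁)² + (y₂-y₁)² + (z₂-z₁)²]
  = √[(-2)² + 7² + (-3)²]
  = √[4 + 49 + 9]
  = √62
  ≈ 7.874

7.874


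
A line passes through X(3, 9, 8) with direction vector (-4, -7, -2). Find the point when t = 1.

P(t) = X + t·d
  = (3 + (-4)·1, 9 + (-7)·1, 8 + (-2)·1)
  = (3 - 4, 9 - 7, 8 - 2)
  = (-1, 2, 6)

(-1, 2, 6)


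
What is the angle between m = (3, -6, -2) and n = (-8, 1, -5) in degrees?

m·n = 3·(-8) + (-6)·1 + (-2)·(-5) = -24 - 6 + 10 = -20
|m| = √(3² + (-6)² + (-2)²) = √49 ≈ 7
|n| = √((-8)² + 1² + (-5)²) = √90 ≈ 9.487
cos θ = (m·n)/(|m||n|) = -20/(7·9.487) ≈ -0.3012
θ = arccos(-0.3012) ≈ 107.5°

107.5°


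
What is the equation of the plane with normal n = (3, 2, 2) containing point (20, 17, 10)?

The plane through P with normal n = (a, b, c) satisfies n·(r - P) = 0,
i.e. ax + by + cz = a·x₀ + b·y₀ + c·z₀.
d = 3·20 + 2·17 + 2·10
  = 60 + 34 + 20
  = 114
Equation: 3x + 2y + 2z = 114

3x + 2y + 2z = 114


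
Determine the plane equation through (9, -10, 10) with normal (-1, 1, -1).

The plane through P with normal n = (a, b, c) satisfies n·(r - P) = 0,
i.e. ax + by + cz = a·x₀ + b·y₀ + c·z₀.
d = (-1)·9 + 1·(-10) + (-1)·10
  = -9 - 10 - 10
  = -29
Equation: -x + y - z = -29

-x + y - z = -29


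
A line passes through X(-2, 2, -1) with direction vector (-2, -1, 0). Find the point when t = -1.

P(t) = X + t·d
  = (-2 + (-2)·(-1), 2 + (-1)·(-1), -1 + 0·(-1))
  = (-2 + 2, 2 + 1, -1 + 0)
  = (0, 3, -1)

(0, 3, -1)


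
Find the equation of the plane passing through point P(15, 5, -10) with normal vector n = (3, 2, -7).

The plane through P with normal n = (a, b, c) satisfies n·(r - P) = 0,
i.e. ax + by + cz = a·x₀ + b·y₀ + c·z₀.
d = 3·15 + 2·5 + (-7)·(-10)
  = 45 + 10 + 70
  = 125
Equation: 3x + 2y - 7z = 125

3x + 2y - 7z = 125


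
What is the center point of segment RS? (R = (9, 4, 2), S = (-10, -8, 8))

M = ((x₁+x₂)/2, (y₁+y₂)/2, (z₁+z₂)/2)
  = ((9 - 10)/2, (4 - 8)/2, (2 + 8)/2)
  = (-1/2, -4/2, 10/2)
  = (-0.5, -2, 5)

(-0.5, -2, 5)


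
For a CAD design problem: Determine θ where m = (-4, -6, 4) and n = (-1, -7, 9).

m·n = (-4)·(-1) + (-6)·(-7) + 4·9 = 4 + 42 + 36 = 82
|m| = √((-4)² + (-6)² + 4²) = √68 ≈ 8.246
|n| = √((-1)² + (-7)² + 9²) = √131 ≈ 11.45
cos θ = (m·n)/(|m||n|) = 82/(8.246·11.45) ≈ 0.8688
θ = arccos(0.8688) ≈ 29.68°

29.68°


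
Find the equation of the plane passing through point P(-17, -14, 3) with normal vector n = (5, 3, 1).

The plane through P with normal n = (a, b, c) satisfies n·(r - P) = 0,
i.e. ax + by + cz = a·x₀ + b·y₀ + c·z₀.
d = 5·(-17) + 3·(-14) + 1·3
  = -85 - 42 + 3
  = -124
Equation: 5x + 3y + z = -124

5x + 3y + z = -124


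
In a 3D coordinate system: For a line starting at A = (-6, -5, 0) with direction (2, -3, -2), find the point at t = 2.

P(t) = A + t·d
  = (-6 + 2·2, -5 + (-3)·2, 0 + (-2)·2)
  = (-6 + 4, -5 - 6, 0 - 4)
  = (-2, -11, -4)

(-2, -11, -4)


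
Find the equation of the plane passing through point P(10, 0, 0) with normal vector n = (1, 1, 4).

The plane through P with normal n = (a, b, c) satisfies n·(r - P) = 0,
i.e. ax + by + cz = a·x₀ + b·y₀ + c·z₀.
d = 1·10 + 1·0 + 4·0
  = 10 + 0 + 0
  = 10
Equation: x + y + 4z = 10

x + y + 4z = 10


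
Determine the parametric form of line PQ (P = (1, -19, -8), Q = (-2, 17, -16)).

Direction vector d = Q - P = (-2 - 1, 17 + 19, -16 + 8) = (-3, 36, -8)
Parametric form r = P + t·d:
x = 1 - 3t, y = -19 + 36t, z = -8 - 8t

x = 1 - 3t, y = -19 + 36t, z = -8 - 8t


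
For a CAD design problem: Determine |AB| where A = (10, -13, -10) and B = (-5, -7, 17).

d = √[(x₂-x₁)² + (y₂-y₁)² + (z₂-z₁)²]
  = √[(-15)² + 6² + 27²]
  = √[225 + 36 + 729]
  = √990
  ≈ 31.46

31.46


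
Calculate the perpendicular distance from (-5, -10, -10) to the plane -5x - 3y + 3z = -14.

distance = |a·x₀ + b·y₀ + c·z₀ - d| / √(a² + b² + c²)
  = |(-5)·(-5) + (-3)·(-10) + 3·(-10) - (-14)| / √((-5)² + (-3)² + 3²)
  = |25 + 30 - 30 + 14| / √(25 + 9 + 9)
  = |39| / √43
  = 39 / 6.557
  ≈ 5.947

5.947


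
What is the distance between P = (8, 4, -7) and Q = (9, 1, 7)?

d = √[(x₂-x₁)² + (y₂-y₁)² + (z₂-z₁)²]
  = √[1² + (-3)² + 14²]
  = √[1 + 9 + 196]
  = √206
  ≈ 14.35

14.35


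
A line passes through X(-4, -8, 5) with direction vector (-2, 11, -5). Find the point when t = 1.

P(t) = X + t·d
  = (-4 + (-2)·1, -8 + 11·1, 5 + (-5)·1)
  = (-4 - 2, -8 + 11, 5 - 5)
  = (-6, 3, 0)

(-6, 3, 0)


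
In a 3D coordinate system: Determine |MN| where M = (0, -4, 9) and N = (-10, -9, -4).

d = √[(x₂-x₁)² + (y₂-y₁)² + (z₂-z₁)²]
  = √[(-10)² + (-5)² + (-13)²]
  = √[100 + 25 + 169]
  = √294
  ≈ 17.15

17.15


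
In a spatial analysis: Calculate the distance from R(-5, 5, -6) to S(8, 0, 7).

d = √[(x₂-x₁)² + (y₂-y₁)² + (z₂-z₁)²]
  = √[13² + (-5)² + 13²]
  = √[169 + 25 + 169]
  = √363
  ≈ 19.05

19.05


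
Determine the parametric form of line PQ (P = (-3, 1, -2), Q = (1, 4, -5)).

Direction vector d = Q - P = (1 + 3, 4 - 1, -5 + 2) = (4, 3, -3)
Parametric form r = P + t·d:
x = -3 + 4t, y = 1 + 3t, z = -2 - 3t

x = -3 + 4t, y = 1 + 3t, z = -2 - 3t


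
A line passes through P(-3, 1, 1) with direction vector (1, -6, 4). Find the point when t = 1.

P(t) = P + t·d
  = (-3 + 1·1, 1 + (-6)·1, 1 + 4·1)
  = (-3 + 1, 1 - 6, 1 + 4)
  = (-2, -5, 5)

(-2, -5, 5)


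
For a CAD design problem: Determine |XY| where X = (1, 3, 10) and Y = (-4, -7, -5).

d = √[(x₂-x₁)² + (y₂-y₁)² + (z₂-z₁)²]
  = √[(-5)² + (-10)² + (-15)²]
  = √[25 + 100 + 225]
  = √350
  ≈ 18.71

18.71


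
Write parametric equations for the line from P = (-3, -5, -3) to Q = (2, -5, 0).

Direction vector d = Q - P = (2 + 3, -5 + 5, 0 + 3) = (5, 0, 3)
Parametric form r = P + t·d:
x = -3 + 5t, y = -5, z = -3 + 3t

x = -3 + 5t, y = -5, z = -3 + 3t


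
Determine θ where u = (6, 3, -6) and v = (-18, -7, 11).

u·v = 6·(-18) + 3·(-7) + (-6)·11 = -108 - 21 - 66 = -195
|u| = √(6² + 3² + (-6)²) = √81 ≈ 9
|v| = √((-18)² + (-7)² + 11²) = √494 ≈ 22.23
cos θ = (u·v)/(|u||v|) = -195/(9·22.23) ≈ -0.9748
θ = arccos(-0.9748) ≈ 167.1°

167.1°


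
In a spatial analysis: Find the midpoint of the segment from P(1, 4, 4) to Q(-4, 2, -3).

M = ((x₁+x₂)/2, (y₁+y₂)/2, (z₁+z₂)/2)
  = ((1 - 4)/2, (4 + 2)/2, (4 - 3)/2)
  = (-3/2, 6/2, 1/2)
  = (-1.5, 3, 0.5)

(-1.5, 3, 0.5)


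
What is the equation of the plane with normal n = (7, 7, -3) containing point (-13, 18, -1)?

The plane through P with normal n = (a, b, c) satisfies n·(r - P) = 0,
i.e. ax + by + cz = a·x₀ + b·y₀ + c·z₀.
d = 7·(-13) + 7·18 + (-3)·(-1)
  = -91 + 126 + 3
  = 38
Equation: 7x + 7y - 3z = 38

7x + 7y - 3z = 38


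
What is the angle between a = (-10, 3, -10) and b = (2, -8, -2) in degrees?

a·b = (-10)·2 + 3·(-8) + (-10)·(-2) = -20 - 24 + 20 = -24
|a| = √((-10)² + 3² + (-10)²) = √209 ≈ 14.46
|b| = √(2² + (-8)² + (-2)²) = √72 ≈ 8.485
cos θ = (a·b)/(|a||b|) = -24/(14.46·8.485) ≈ -0.1956
θ = arccos(-0.1956) ≈ 101.3°

101.3°


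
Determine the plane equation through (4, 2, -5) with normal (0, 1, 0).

The plane through P with normal n = (a, b, c) satisfies n·(r - P) = 0,
i.e. ax + by + cz = a·x₀ + b·y₀ + c·z₀.
d = 0·4 + 1·2 + 0·(-5)
  = 0 + 2 + 0
  = 2
Equation: y = 2

y = 2


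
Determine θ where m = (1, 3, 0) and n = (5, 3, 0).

m·n = 1·5 + 3·3 + 0·0 = 5 + 9 + 0 = 14
|m| = √(1² + 3² + 0²) = √10 ≈ 3.162
|n| = √(5² + 3² + 0²) = √34 ≈ 5.831
cos θ = (m·n)/(|m||n|) = 14/(3.162·5.831) ≈ 0.7593
θ = arccos(0.7593) ≈ 40.6°

40.6°


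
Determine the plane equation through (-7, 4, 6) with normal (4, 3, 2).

The plane through P with normal n = (a, b, c) satisfies n·(r - P) = 0,
i.e. ax + by + cz = a·x₀ + b·y₀ + c·z₀.
d = 4·(-7) + 3·4 + 2·6
  = -28 + 12 + 12
  = -4
Equation: 4x + 3y + 2z = -4

4x + 3y + 2z = -4


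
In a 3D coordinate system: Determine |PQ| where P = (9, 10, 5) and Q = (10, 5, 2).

d = √[(x₂-x₁)² + (y₂-y₁)² + (z₂-z₁)²]
  = √[1² + (-5)² + (-3)²]
  = √[1 + 25 + 9]
  = √35
  ≈ 5.916

5.916


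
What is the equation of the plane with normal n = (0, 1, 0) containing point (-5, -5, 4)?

The plane through P with normal n = (a, b, c) satisfies n·(r - P) = 0,
i.e. ax + by + cz = a·x₀ + b·y₀ + c·z₀.
d = 0·(-5) + 1·(-5) + 0·4
  = 0 - 5 + 0
  = -5
Equation: y = -5

y = -5


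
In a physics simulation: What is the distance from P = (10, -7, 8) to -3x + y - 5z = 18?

distance = |a·x₀ + b·y₀ + c·z₀ - d| / √(a² + b² + c²)
  = |(-3)·10 + 1·(-7) + (-5)·8 - 18| / √((-3)² + 1² + (-5)²)
  = |-30 - 7 - 40 - 18| / √(9 + 1 + 25)
  = |-95| / √35
  = 95 / 5.916
  ≈ 16.06

16.06


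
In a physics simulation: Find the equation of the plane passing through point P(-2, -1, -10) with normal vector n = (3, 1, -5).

The plane through P with normal n = (a, b, c) satisfies n·(r - P) = 0,
i.e. ax + by + cz = a·x₀ + b·y₀ + c·z₀.
d = 3·(-2) + 1·(-1) + (-5)·(-10)
  = -6 - 1 + 50
  = 43
Equation: 3x + y - 5z = 43

3x + y - 5z = 43


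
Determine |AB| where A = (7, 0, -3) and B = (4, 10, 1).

d = √[(x₂-x₁)² + (y₂-y₁)² + (z₂-z₁)²]
  = √[(-3)² + 10² + 4²]
  = √[9 + 100 + 16]
  = √125
  ≈ 11.18

11.18


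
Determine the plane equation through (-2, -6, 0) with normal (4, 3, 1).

The plane through P with normal n = (a, b, c) satisfies n·(r - P) = 0,
i.e. ax + by + cz = a·x₀ + b·y₀ + c·z₀.
d = 4·(-2) + 3·(-6) + 1·0
  = -8 - 18 + 0
  = -26
Equation: 4x + 3y + z = -26

4x + 3y + z = -26


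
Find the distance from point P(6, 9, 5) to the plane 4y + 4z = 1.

distance = |a·x₀ + b·y₀ + c·z₀ - d| / √(a² + b² + c²)
  = |0·6 + 4·9 + 4·5 - 1| / √(0² + 4² + 4²)
  = |0 + 36 + 20 - 1| / √(0 + 16 + 16)
  = |55| / √32
  = 55 / 5.657
  ≈ 9.723

9.723


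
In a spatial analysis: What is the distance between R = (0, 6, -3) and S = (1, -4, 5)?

d = √[(x₂-x₁)² + (y₂-y₁)² + (z₂-z₁)²]
  = √[1² + (-10)² + 8²]
  = √[1 + 100 + 64]
  = √165
  ≈ 12.85

12.85


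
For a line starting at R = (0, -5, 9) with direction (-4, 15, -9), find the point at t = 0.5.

P(t) = R + t·d
  = (0 + (-4)·0.5, -5 + 15·0.5, 9 + (-9)·0.5)
  = (0 - 2, -5 + 7.5, 9 - 4.5)
  = (-2, 2.5, 4.5)

(-2, 2.5, 4.5)


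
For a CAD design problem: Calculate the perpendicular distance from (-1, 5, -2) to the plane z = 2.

distance = |a·x₀ + b·y₀ + c·z₀ - d| / √(a² + b² + c²)
  = |0·(-1) + 0·5 + 1·(-2) - 2| / √(0² + 0² + 1²)
  = |0 + 0 - 2 - 2| / √(0 + 0 + 1)
  = |-4| / √1
  = 4 / 1
  ≈ 4

4


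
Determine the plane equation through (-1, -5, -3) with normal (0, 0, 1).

The plane through P with normal n = (a, b, c) satisfies n·(r - P) = 0,
i.e. ax + by + cz = a·x₀ + b·y₀ + c·z₀.
d = 0·(-1) + 0·(-5) + 1·(-3)
  = 0 + 0 - 3
  = -3
Equation: z = -3

z = -3


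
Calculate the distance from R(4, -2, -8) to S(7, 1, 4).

d = √[(x₂-x₁)² + (y₂-y₁)² + (z₂-z₁)²]
  = √[3² + 3² + 12²]
  = √[9 + 9 + 144]
  = √162
  ≈ 12.73

12.73


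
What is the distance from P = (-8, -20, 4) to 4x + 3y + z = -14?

distance = |a·x₀ + b·y₀ + c·z₀ - d| / √(a² + b² + c²)
  = |4·(-8) + 3·(-20) + 1·4 - (-14)| / √(4² + 3² + 1²)
  = |-32 - 60 + 4 + 14| / √(16 + 9 + 1)
  = |-74| / √26
  = 74 / 5.099
  ≈ 14.51

14.51


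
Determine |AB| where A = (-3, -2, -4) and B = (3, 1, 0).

d = √[(x₂-x₁)² + (y₂-y₁)² + (z₂-z₁)²]
  = √[6² + 3² + 4²]
  = √[36 + 9 + 16]
  = √61
  ≈ 7.81

7.81


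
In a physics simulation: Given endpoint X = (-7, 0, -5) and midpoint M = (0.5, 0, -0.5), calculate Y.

Y = 2M - X
  = (2·0.5 - (-7), 2·0 - 0, 2·(-0.5) - (-5))
  = (1 + 7, 0 + 0, -1 + 5)
  = (8, 0, 4)

(8, 0, 4)


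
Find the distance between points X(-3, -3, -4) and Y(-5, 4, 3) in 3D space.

d = √[(x₂-x₁)² + (y₂-y₁)² + (z₂-z₁)²]
  = √[(-2)² + 7² + 7²]
  = √[4 + 49 + 49]
  = √102
  ≈ 10.1

10.1


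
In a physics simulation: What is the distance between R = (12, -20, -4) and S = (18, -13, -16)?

d = √[(x₂-x₁)² + (y₂-y₁)² + (z₂-z₁)²]
  = √[6² + 7² + (-12)²]
  = √[36 + 49 + 144]
  = √229
  ≈ 15.13

15.13


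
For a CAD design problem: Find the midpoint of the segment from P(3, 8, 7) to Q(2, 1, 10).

M = ((x₁+x₂)/2, (y₁+y₂)/2, (z₁+z₂)/2)
  = ((3 + 2)/2, (8 + 1)/2, (7 + 10)/2)
  = (5/2, 9/2, 17/2)
  = (2.5, 4.5, 8.5)

(2.5, 4.5, 8.5)


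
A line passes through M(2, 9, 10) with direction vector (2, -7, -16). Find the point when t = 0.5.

P(t) = M + t·d
  = (2 + 2·0.5, 9 + (-7)·0.5, 10 + (-16)·0.5)
  = (2 + 1, 9 - 3.5, 10 - 8)
  = (3, 5.5, 2)

(3, 5.5, 2)


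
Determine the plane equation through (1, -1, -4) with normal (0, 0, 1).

The plane through P with normal n = (a, b, c) satisfies n·(r - P) = 0,
i.e. ax + by + cz = a·x₀ + b·y₀ + c·z₀.
d = 0·1 + 0·(-1) + 1·(-4)
  = 0 + 0 - 4
  = -4
Equation: z = -4

z = -4


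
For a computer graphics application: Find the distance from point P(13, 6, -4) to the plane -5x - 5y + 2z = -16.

distance = |a·x₀ + b·y₀ + c·z₀ - d| / √(a² + b² + c²)
  = |(-5)·13 + (-5)·6 + 2·(-4) - (-16)| / √((-5)² + (-5)² + 2²)
  = |-65 - 30 - 8 + 16| / √(25 + 25 + 4)
  = |-87| / √54
  = 87 / 7.348
  ≈ 11.84

11.84


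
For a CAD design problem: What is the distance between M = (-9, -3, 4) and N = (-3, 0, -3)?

d = √[(x₂-x₁)² + (y₂-y₁)² + (z₂-z₁)²]
  = √[6² + 3² + (-7)²]
  = √[36 + 9 + 49]
  = √94
  ≈ 9.695

9.695


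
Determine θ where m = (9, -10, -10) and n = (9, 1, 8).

m·n = 9·9 + (-10)·1 + (-10)·8 = 81 - 10 - 80 = -9
|m| = √(9² + (-10)² + (-10)²) = √281 ≈ 16.76
|n| = √(9² + 1² + 8²) = √146 ≈ 12.08
cos θ = (m·n)/(|m||n|) = -9/(16.76·12.08) ≈ -0.04443
θ = arccos(-0.04443) ≈ 92.55°

92.55°


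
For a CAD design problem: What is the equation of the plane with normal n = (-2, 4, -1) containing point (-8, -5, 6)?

The plane through P with normal n = (a, b, c) satisfies n·(r - P) = 0,
i.e. ax + by + cz = a·x₀ + b·y₀ + c·z₀.
d = (-2)·(-8) + 4·(-5) + (-1)·6
  = 16 - 20 - 6
  = -10
Equation: -2x + 4y - z = -10

-2x + 4y - z = -10


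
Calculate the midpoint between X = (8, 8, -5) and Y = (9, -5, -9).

M = ((x₁+x₂)/2, (y₁+y₂)/2, (z₁+z₂)/2)
  = ((8 + 9)/2, (8 - 5)/2, (-5 - 9)/2)
  = (17/2, 3/2, -14/2)
  = (8.5, 1.5, -7)

(8.5, 1.5, -7)


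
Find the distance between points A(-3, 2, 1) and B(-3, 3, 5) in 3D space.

d = √[(x₂-x₁)² + (y₂-y₁)² + (z₂-z₁)²]
  = √[0² + 1² + 4²]
  = √[0 + 1 + 16]
  = √17
  ≈ 4.123

4.123


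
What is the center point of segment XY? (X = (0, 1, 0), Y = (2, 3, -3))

M = ((x₁+x₂)/2, (y₁+y₂)/2, (z₁+z₂)/2)
  = ((0 + 2)/2, (1 + 3)/2, (0 - 3)/2)
  = (2/2, 4/2, -3/2)
  = (1, 2, -1.5)

(1, 2, -1.5)


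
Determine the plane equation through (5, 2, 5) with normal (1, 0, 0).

The plane through P with normal n = (a, b, c) satisfies n·(r - P) = 0,
i.e. ax + by + cz = a·x₀ + b·y₀ + c·z₀.
d = 1·5 + 0·2 + 0·5
  = 5 + 0 + 0
  = 5
Equation: x = 5

x = 5


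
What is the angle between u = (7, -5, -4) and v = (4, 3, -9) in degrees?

u·v = 7·4 + (-5)·3 + (-4)·(-9) = 28 - 15 + 36 = 49
|u| = √(7² + (-5)² + (-4)²) = √90 ≈ 9.487
|v| = √(4² + 3² + (-9)²) = √106 ≈ 10.3
cos θ = (u·v)/(|u||v|) = 49/(9.487·10.3) ≈ 0.5017
θ = arccos(0.5017) ≈ 59.89°

59.89°


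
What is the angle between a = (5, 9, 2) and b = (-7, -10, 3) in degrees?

a·b = 5·(-7) + 9·(-10) + 2·3 = -35 - 90 + 6 = -119
|a| = √(5² + 9² + 2²) = √110 ≈ 10.49
|b| = √((-7)² + (-10)² + 3²) = √158 ≈ 12.57
cos θ = (a·b)/(|a||b|) = -119/(10.49·12.57) ≈ -0.9027
θ = arccos(-0.9027) ≈ 154.5°

154.5°


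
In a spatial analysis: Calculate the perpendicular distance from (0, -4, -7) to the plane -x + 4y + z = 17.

distance = |a·x₀ + b·y₀ + c·z₀ - d| / √(a² + b² + c²)
  = |(-1)·0 + 4·(-4) + 1·(-7) - 17| / √((-1)² + 4² + 1²)
  = |0 - 16 - 7 - 17| / √(1 + 16 + 1)
  = |-40| / √18
  = 40 / 4.243
  ≈ 9.428

9.428


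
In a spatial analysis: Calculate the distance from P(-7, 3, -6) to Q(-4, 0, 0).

d = √[(x₂-x₁)² + (y₂-y₁)² + (z₂-z₁)²]
  = √[3² + (-3)² + 6²]
  = √[9 + 9 + 36]
  = √54
  ≈ 7.348

7.348


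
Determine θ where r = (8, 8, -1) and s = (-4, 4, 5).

r·s = 8·(-4) + 8·4 + (-1)·5 = -32 + 32 - 5 = -5
|r| = √(8² + 8² + (-1)²) = √129 ≈ 11.36
|s| = √((-4)² + 4² + 5²) = √57 ≈ 7.55
cos θ = (r·s)/(|r||s|) = -5/(11.36·7.55) ≈ -0.05831
θ = arccos(-0.05831) ≈ 93.34°

93.34°


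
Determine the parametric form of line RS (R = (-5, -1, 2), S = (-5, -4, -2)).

Direction vector d = S - R = (-5 + 5, -4 + 1, -2 - 2) = (0, -3, -4)
Parametric form r = R + t·d:
x = -5, y = -1 - 3t, z = 2 - 4t

x = -5, y = -1 - 3t, z = 2 - 4t


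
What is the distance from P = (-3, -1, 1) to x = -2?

distance = |a·x₀ + b·y₀ + c·z₀ - d| / √(a² + b² + c²)
  = |1·(-3) + 0·(-1) + 0·1 - (-2)| / √(1² + 0² + 0²)
  = |-3 + 0 + 0 + 2| / √(1 + 0 + 0)
  = |-1| / √1
  = 1 / 1
  ≈ 1

1


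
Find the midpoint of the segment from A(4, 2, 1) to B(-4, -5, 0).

M = ((x₁+x₂)/2, (y₁+y₂)/2, (z₁+z₂)/2)
  = ((4 - 4)/2, (2 - 5)/2, (1 + 0)/2)
  = (0/2, -3/2, 1/2)
  = (0, -1.5, 0.5)

(0, -1.5, 0.5)


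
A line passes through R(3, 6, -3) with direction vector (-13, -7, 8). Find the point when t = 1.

P(t) = R + t·d
  = (3 + (-13)·1, 6 + (-7)·1, -3 + 8·1)
  = (3 - 13, 6 - 7, -3 + 8)
  = (-10, -1, 5)

(-10, -1, 5)


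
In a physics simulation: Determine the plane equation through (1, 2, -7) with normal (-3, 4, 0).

The plane through P with normal n = (a, b, c) satisfies n·(r - P) = 0,
i.e. ax + by + cz = a·x₀ + b·y₀ + c·z₀.
d = (-3)·1 + 4·2 + 0·(-7)
  = -3 + 8 + 0
  = 5
Equation: -3x + 4y = 5

-3x + 4y = 5


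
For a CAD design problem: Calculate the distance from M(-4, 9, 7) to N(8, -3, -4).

d = √[(x₂-x₁)² + (y₂-y₁)² + (z₂-z₁)²]
  = √[12² + (-12)² + (-11)²]
  = √[144 + 144 + 121]
  = √409
  ≈ 20.22

20.22


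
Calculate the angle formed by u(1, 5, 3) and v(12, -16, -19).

u·v = 1·12 + 5·(-16) + 3·(-19) = 12 - 80 - 57 = -125
|u| = √(1² + 5² + 3²) = √35 ≈ 5.916
|v| = √(12² + (-16)² + (-19)²) = √761 ≈ 27.59
cos θ = (u·v)/(|u||v|) = -125/(5.916·27.59) ≈ -0.7659
θ = arccos(-0.7659) ≈ 140°

140°


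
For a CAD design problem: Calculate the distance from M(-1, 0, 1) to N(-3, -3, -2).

d = √[(x₂-x₁)² + (y₂-y₁)² + (z₂-z₁)²]
  = √[(-2)² + (-3)² + (-3)²]
  = √[4 + 9 + 9]
  = √22
  ≈ 4.69

4.69


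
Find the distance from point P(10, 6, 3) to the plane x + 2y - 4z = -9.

distance = |a·x₀ + b·y₀ + c·z₀ - d| / √(a² + b² + c²)
  = |1·10 + 2·6 + (-4)·3 - (-9)| / √(1² + 2² + (-4)²)
  = |10 + 12 - 12 + 9| / √(1 + 4 + 16)
  = |19| / √21
  = 19 / 4.583
  ≈ 4.146

4.146


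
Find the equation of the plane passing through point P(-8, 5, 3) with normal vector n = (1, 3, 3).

The plane through P with normal n = (a, b, c) satisfies n·(r - P) = 0,
i.e. ax + by + cz = a·x₀ + b·y₀ + c·z₀.
d = 1·(-8) + 3·5 + 3·3
  = -8 + 15 + 9
  = 16
Equation: x + 3y + 3z = 16

x + 3y + 3z = 16


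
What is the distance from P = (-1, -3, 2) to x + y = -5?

distance = |a·x₀ + b·y₀ + c·z₀ - d| / √(a² + b² + c²)
  = |1·(-1) + 1·(-3) + 0·2 - (-5)| / √(1² + 1² + 0²)
  = |-1 - 3 + 0 + 5| / √(1 + 1 + 0)
  = |1| / √2
  = 1 / 1.414
  ≈ 0.7071

0.7071


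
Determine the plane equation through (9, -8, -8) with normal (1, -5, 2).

The plane through P with normal n = (a, b, c) satisfies n·(r - P) = 0,
i.e. ax + by + cz = a·x₀ + b·y₀ + c·z₀.
d = 1·9 + (-5)·(-8) + 2·(-8)
  = 9 + 40 - 16
  = 33
Equation: x - 5y + 2z = 33

x - 5y + 2z = 33


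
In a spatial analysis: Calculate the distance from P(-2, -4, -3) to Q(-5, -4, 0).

d = √[(x₂-x₁)² + (y₂-y₁)² + (z₂-z₁)²]
  = √[(-3)² + 0² + 3²]
  = √[9 + 0 + 9]
  = √18
  ≈ 4.243

4.243


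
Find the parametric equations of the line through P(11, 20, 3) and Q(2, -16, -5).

Direction vector d = Q - P = (2 - 11, -16 - 20, -5 - 3) = (-9, -36, -8)
Parametric form r = P + t·d:
x = 11 - 9t, y = 20 - 36t, z = 3 - 8t

x = 11 - 9t, y = 20 - 36t, z = 3 - 8t


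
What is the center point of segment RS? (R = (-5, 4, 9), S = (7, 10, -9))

M = ((x₁+x₂)/2, (y₁+y₂)/2, (z₁+z₂)/2)
  = ((-5 + 7)/2, (4 + 10)/2, (9 - 9)/2)
  = (2/2, 14/2, 0/2)
  = (1, 7, 0)

(1, 7, 0)


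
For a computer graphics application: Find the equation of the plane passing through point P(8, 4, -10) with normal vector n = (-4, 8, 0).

The plane through P with normal n = (a, b, c) satisfies n·(r - P) = 0,
i.e. ax + by + cz = a·x₀ + b·y₀ + c·z₀.
d = (-4)·8 + 8·4 + 0·(-10)
  = -32 + 32 + 0
  = 0
Equation: -4x + 8y = 0

-4x + 8y = 0


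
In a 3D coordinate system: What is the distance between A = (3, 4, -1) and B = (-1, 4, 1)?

d = √[(x₂-x₁)² + (y₂-y₁)² + (z₂-z₁)²]
  = √[(-4)² + 0² + 2²]
  = √[16 + 0 + 4]
  = √20
  ≈ 4.472

4.472


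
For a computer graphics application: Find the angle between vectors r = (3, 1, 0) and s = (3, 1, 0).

r·s = 3·3 + 1·1 + 0·0 = 9 + 1 + 0 = 10
|r| = √(3² + 1² + 0²) = √10 ≈ 3.162
|s| = √(3² + 1² + 0²) = √10 ≈ 3.162
cos θ = (r·s)/(|r||s|) = 10/(3.162·3.162) ≈ 1
θ = arccos(1) ≈ 0°

0°


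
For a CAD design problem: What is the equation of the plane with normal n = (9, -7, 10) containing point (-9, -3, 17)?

The plane through P with normal n = (a, b, c) satisfies n·(r - P) = 0,
i.e. ax + by + cz = a·x₀ + b·y₀ + c·z₀.
d = 9·(-9) + (-7)·(-3) + 10·17
  = -81 + 21 + 170
  = 110
Equation: 9x - 7y + 10z = 110

9x - 7y + 10z = 110


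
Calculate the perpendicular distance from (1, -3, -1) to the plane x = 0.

distance = |a·x₀ + b·y₀ + c·z₀ - d| / √(a² + b² + c²)
  = |1·1 + 0·(-3) + 0·(-1) - 0| / √(1² + 0² + 0²)
  = |1 + 0 + 0 + 0| / √(1 + 0 + 0)
  = |1| / √1
  = 1 / 1
  ≈ 1

1


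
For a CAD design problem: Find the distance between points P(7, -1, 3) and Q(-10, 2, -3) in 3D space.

d = √[(x₂-x₁)² + (y₂-y₁)² + (z₂-z₁)²]
  = √[(-17)² + 3² + (-6)²]
  = √[289 + 9 + 36]
  = √334
  ≈ 18.28

18.28


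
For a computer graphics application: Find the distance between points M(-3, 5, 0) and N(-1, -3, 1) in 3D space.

d = √[(x₂-x₁)² + (y₂-y₁)² + (z₂-z₁)²]
  = √[2² + (-8)² + 1²]
  = √[4 + 64 + 1]
  = √69
  ≈ 8.307

8.307


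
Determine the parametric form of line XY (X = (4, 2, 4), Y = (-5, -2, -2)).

Direction vector d = Y - X = (-5 - 4, -2 - 2, -2 - 4) = (-9, -4, -6)
Parametric form r = X + t·d:
x = 4 - 9t, y = 2 - 4t, z = 4 - 6t

x = 4 - 9t, y = 2 - 4t, z = 4 - 6t


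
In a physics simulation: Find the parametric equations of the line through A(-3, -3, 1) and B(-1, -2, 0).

Direction vector d = B - A = (-1 + 3, -2 + 3, 0 - 1) = (2, 1, -1)
Parametric form r = A + t·d:
x = -3 + 2t, y = -3 + t, z = 1 - t

x = -3 + 2t, y = -3 + t, z = 1 - t


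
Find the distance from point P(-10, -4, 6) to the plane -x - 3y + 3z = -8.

distance = |a·x₀ + b·y₀ + c·z₀ - d| / √(a² + b² + c²)
  = |(-1)·(-10) + (-3)·(-4) + 3·6 - (-8)| / √((-1)² + (-3)² + 3²)
  = |10 + 12 + 18 + 8| / √(1 + 9 + 9)
  = |48| / √19
  = 48 / 4.359
  ≈ 11.01

11.01


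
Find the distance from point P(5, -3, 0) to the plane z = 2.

distance = |a·x₀ + b·y₀ + c·z₀ - d| / √(a² + b² + c²)
  = |0·5 + 0·(-3) + 1·0 - 2| / √(0² + 0² + 1²)
  = |0 + 0 + 0 - 2| / √(0 + 0 + 1)
  = |-2| / √1
  = 2 / 1
  ≈ 2

2


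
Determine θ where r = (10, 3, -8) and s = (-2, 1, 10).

r·s = 10·(-2) + 3·1 + (-8)·10 = -20 + 3 - 80 = -97
|r| = √(10² + 3² + (-8)²) = √173 ≈ 13.15
|s| = √((-2)² + 1² + 10²) = √105 ≈ 10.25
cos θ = (r·s)/(|r||s|) = -97/(13.15·10.25) ≈ -0.7197
θ = arccos(-0.7197) ≈ 136°

136°


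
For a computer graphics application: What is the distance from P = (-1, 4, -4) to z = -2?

distance = |a·x₀ + b·y₀ + c·z₀ - d| / √(a² + b² + c²)
  = |0·(-1) + 0·4 + 1·(-4) - (-2)| / √(0² + 0² + 1²)
  = |0 + 0 - 4 + 2| / √(0 + 0 + 1)
  = |-2| / √1
  = 2 / 1
  ≈ 2

2


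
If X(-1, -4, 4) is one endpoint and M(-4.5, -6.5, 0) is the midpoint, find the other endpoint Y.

Y = 2M - X
  = (2·(-4.5) - (-1), 2·(-6.5) - (-4), 2·0 - 4)
  = (-9 + 1, -13 + 4, 0 - 4)
  = (-8, -9, -4)

(-8, -9, -4)


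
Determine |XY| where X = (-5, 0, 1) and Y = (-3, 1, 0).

d = √[(x₂-x₁)² + (y₂-y₁)² + (z₂-z₁)²]
  = √[2² + 1² + (-1)²]
  = √[4 + 1 + 1]
  = √6
  ≈ 2.449

2.449


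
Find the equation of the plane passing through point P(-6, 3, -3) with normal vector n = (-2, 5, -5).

The plane through P with normal n = (a, b, c) satisfies n·(r - P) = 0,
i.e. ax + by + cz = a·x₀ + b·y₀ + c·z₀.
d = (-2)·(-6) + 5·3 + (-5)·(-3)
  = 12 + 15 + 15
  = 42
Equation: -2x + 5y - 5z = 42

-2x + 5y - 5z = 42


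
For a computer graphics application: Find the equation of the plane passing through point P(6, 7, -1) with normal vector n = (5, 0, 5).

The plane through P with normal n = (a, b, c) satisfies n·(r - P) = 0,
i.e. ax + by + cz = a·x₀ + b·y₀ + c·z₀.
d = 5·6 + 0·7 + 5·(-1)
  = 30 + 0 - 5
  = 25
Equation: 5x + 5z = 25

5x + 5z = 25


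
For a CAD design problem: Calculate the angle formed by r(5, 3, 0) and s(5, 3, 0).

r·s = 5·5 + 3·3 + 0·0 = 25 + 9 + 0 = 34
|r| = √(5² + 3² + 0²) = √34 ≈ 5.831
|s| = √(5² + 3² + 0²) = √34 ≈ 5.831
cos θ = (r·s)/(|r||s|) = 34/(5.831·5.831) ≈ 1
θ = arccos(1) ≈ 0°

0°


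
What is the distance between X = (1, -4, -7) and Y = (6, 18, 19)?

d = √[(x₂-x₁)² + (y₂-y₁)² + (z₂-z₁)²]
  = √[5² + 22² + 26²]
  = √[25 + 484 + 676]
  = √1185
  ≈ 34.42

34.42


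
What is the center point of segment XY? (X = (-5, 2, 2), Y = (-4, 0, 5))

M = ((x₁+x₂)/2, (y₁+y₂)/2, (z₁+z₂)/2)
  = ((-5 - 4)/2, (2 + 0)/2, (2 + 5)/2)
  = (-9/2, 2/2, 7/2)
  = (-4.5, 1, 3.5)

(-4.5, 1, 3.5)


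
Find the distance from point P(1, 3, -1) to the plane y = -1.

distance = |a·x₀ + b·y₀ + c·z₀ - d| / √(a² + b² + c²)
  = |0·1 + 1·3 + 0·(-1) - (-1)| / √(0² + 1² + 0²)
  = |0 + 3 + 0 + 1| / √(0 + 1 + 0)
  = |4| / √1
  = 4 / 1
  ≈ 4

4


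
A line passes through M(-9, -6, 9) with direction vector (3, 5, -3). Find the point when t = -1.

P(t) = M + t·d
  = (-9 + 3·(-1), -6 + 5·(-1), 9 + (-3)·(-1))
  = (-9 - 3, -6 - 5, 9 + 3)
  = (-12, -11, 12)

(-12, -11, 12)


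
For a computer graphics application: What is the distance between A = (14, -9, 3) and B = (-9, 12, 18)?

d = √[(x₂-x₁)² + (y₂-y₁)² + (z₂-z₁)²]
  = √[(-23)² + 21² + 15²]
  = √[529 + 441 + 225]
  = √1195
  ≈ 34.57

34.57


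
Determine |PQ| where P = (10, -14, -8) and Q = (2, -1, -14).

d = √[(x₂-x₁)² + (y₂-y₁)² + (z₂-z₁)²]
  = √[(-8)² + 13² + (-6)²]
  = √[64 + 169 + 36]
  = √269
  ≈ 16.4

16.4


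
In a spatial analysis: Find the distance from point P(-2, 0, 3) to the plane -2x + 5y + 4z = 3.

distance = |a·x₀ + b·y₀ + c·z₀ - d| / √(a² + b² + c²)
  = |(-2)·(-2) + 5·0 + 4·3 - 3| / √((-2)² + 5² + 4²)
  = |4 + 0 + 12 - 3| / √(4 + 25 + 16)
  = |13| / √45
  = 13 / 6.708
  ≈ 1.938

1.938


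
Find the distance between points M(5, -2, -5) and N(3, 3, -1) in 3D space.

d = √[(x₂-x₁)² + (y₂-y₁)² + (z₂-z₁)²]
  = √[(-2)² + 5² + 4²]
  = √[4 + 25 + 16]
  = √45
  ≈ 6.708

6.708


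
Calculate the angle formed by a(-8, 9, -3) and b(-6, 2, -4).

a·b = (-8)·(-6) + 9·2 + (-3)·(-4) = 48 + 18 + 12 = 78
|a| = √((-8)² + 9² + (-3)²) = √154 ≈ 12.41
|b| = √((-6)² + 2² + (-4)²) = √56 ≈ 7.483
cos θ = (a·b)/(|a||b|) = 78/(12.41·7.483) ≈ 0.8399
θ = arccos(0.8399) ≈ 32.87°

32.87°


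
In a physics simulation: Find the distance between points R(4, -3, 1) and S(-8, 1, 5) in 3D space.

d = √[(x₂-x₁)² + (y₂-y₁)² + (z₂-z₁)²]
  = √[(-12)² + 4² + 4²]
  = √[144 + 16 + 16]
  = √176
  ≈ 13.27

13.27


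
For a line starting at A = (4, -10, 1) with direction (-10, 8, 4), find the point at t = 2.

P(t) = A + t·d
  = (4 + (-10)·2, -10 + 8·2, 1 + 4·2)
  = (4 - 20, -10 + 16, 1 + 8)
  = (-16, 6, 9)

(-16, 6, 9)


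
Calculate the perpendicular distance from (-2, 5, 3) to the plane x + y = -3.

distance = |a·x₀ + b·y₀ + c·z₀ - d| / √(a² + b² + c²)
  = |1·(-2) + 1·5 + 0·3 - (-3)| / √(1² + 1² + 0²)
  = |-2 + 5 + 0 + 3| / √(1 + 1 + 0)
  = |6| / √2
  = 6 / 1.414
  ≈ 4.243

4.243


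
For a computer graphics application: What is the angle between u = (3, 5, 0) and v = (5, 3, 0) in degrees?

u·v = 3·5 + 5·3 + 0·0 = 15 + 15 + 0 = 30
|u| = √(3² + 5² + 0²) = √34 ≈ 5.831
|v| = √(5² + 3² + 0²) = √34 ≈ 5.831
cos θ = (u·v)/(|u||v|) = 30/(5.831·5.831) ≈ 0.8824
θ = arccos(0.8824) ≈ 28.07°

28.07°


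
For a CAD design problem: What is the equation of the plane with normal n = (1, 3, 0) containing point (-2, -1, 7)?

The plane through P with normal n = (a, b, c) satisfies n·(r - P) = 0,
i.e. ax + by + cz = a·x₀ + b·y₀ + c·z₀.
d = 1·(-2) + 3·(-1) + 0·7
  = -2 - 3 + 0
  = -5
Equation: x + 3y = -5

x + 3y = -5


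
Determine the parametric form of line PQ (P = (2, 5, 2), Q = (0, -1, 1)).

Direction vector d = Q - P = (0 - 2, -1 - 5, 1 - 2) = (-2, -6, -1)
Parametric form r = P + t·d:
x = 2 - 2t, y = 5 - 6t, z = 2 - t

x = 2 - 2t, y = 5 - 6t, z = 2 - t


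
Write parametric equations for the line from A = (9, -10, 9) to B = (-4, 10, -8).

Direction vector d = B - A = (-4 - 9, 10 + 10, -8 - 9) = (-13, 20, -17)
Parametric form r = A + t·d:
x = 9 - 13t, y = -10 + 20t, z = 9 - 17t

x = 9 - 13t, y = -10 + 20t, z = 9 - 17t


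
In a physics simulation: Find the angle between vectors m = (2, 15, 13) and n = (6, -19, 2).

m·n = 2·6 + 15·(-19) + 13·2 = 12 - 285 + 26 = -247
|m| = √(2² + 15² + 13²) = √398 ≈ 19.95
|n| = √(6² + (-19)² + 2²) = √401 ≈ 20.02
cos θ = (m·n)/(|m||n|) = -247/(19.95·20.02) ≈ -0.6183
θ = arccos(-0.6183) ≈ 128.2°

128.2°


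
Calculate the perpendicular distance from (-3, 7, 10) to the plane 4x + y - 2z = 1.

distance = |a·x₀ + b·y₀ + c·z₀ - d| / √(a² + b² + c²)
  = |4·(-3) + 1·7 + (-2)·10 - 1| / √(4² + 1² + (-2)²)
  = |-12 + 7 - 20 - 1| / √(16 + 1 + 4)
  = |-26| / √21
  = 26 / 4.583
  ≈ 5.674

5.674


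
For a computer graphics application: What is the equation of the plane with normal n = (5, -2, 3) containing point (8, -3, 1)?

The plane through P with normal n = (a, b, c) satisfies n·(r - P) = 0,
i.e. ax + by + cz = a·x₀ + b·y₀ + c·z₀.
d = 5·8 + (-2)·(-3) + 3·1
  = 40 + 6 + 3
  = 49
Equation: 5x - 2y + 3z = 49

5x - 2y + 3z = 49


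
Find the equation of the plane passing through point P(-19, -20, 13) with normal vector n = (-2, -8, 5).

The plane through P with normal n = (a, b, c) satisfies n·(r - P) = 0,
i.e. ax + by + cz = a·x₀ + b·y₀ + c·z₀.
d = (-2)·(-19) + (-8)·(-20) + 5·13
  = 38 + 160 + 65
  = 263
Equation: -2x - 8y + 5z = 263

-2x - 8y + 5z = 263


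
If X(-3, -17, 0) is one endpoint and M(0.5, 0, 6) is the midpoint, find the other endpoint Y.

Y = 2M - X
  = (2·0.5 - (-3), 2·0 - (-17), 2·6 - 0)
  = (1 + 3, 0 + 17, 12 + 0)
  = (4, 17, 12)

(4, 17, 12)


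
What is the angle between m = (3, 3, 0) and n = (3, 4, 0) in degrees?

m·n = 3·3 + 3·4 + 0·0 = 9 + 12 + 0 = 21
|m| = √(3² + 3² + 0²) = √18 ≈ 4.243
|n| = √(3² + 4² + 0²) = √25 ≈ 5
cos θ = (m·n)/(|m||n|) = 21/(4.243·5) ≈ 0.9899
θ = arccos(0.9899) ≈ 8.13°

8.13°


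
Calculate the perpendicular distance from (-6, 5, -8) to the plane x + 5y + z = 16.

distance = |a·x₀ + b·y₀ + c·z₀ - d| / √(a² + b² + c²)
  = |1·(-6) + 5·5 + 1·(-8) - 16| / √(1² + 5² + 1²)
  = |-6 + 25 - 8 - 16| / √(1 + 25 + 1)
  = |-5| / √27
  = 5 / 5.196
  ≈ 0.9623

0.9623


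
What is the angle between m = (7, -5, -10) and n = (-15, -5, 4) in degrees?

m·n = 7·(-15) + (-5)·(-5) + (-10)·4 = -105 + 25 - 40 = -120
|m| = √(7² + (-5)² + (-10)²) = √174 ≈ 13.19
|n| = √((-15)² + (-5)² + 4²) = √266 ≈ 16.31
cos θ = (m·n)/(|m||n|) = -120/(13.19·16.31) ≈ -0.5578
θ = arccos(-0.5578) ≈ 123.9°

123.9°
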